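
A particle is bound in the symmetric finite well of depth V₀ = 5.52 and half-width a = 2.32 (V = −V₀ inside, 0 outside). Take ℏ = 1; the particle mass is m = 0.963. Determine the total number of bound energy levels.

Define the well-strength parameter z₀ = (a/ℏ)√(2mV₀) = 2.32 × √(2·0.963·5.52) = 7.565.
The even/odd transcendental equations gain one root per π/2 in z₀, giving N = 1 + ⌊2z₀/π⌋ = 1 + ⌊4.816⌋ = 5.

N = 5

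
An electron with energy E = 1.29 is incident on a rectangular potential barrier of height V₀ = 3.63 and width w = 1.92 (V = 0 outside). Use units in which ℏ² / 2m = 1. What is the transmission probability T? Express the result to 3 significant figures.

T = 0.0103

E < V₀: inside the barrier ψ ∝ e^{±κx} with κ = √(2m(V₀ − E))/ℏ = 1.530.
κw = 2.937, sinh(κw) = 9.403.
Matching ψ, ψ′ at both faces gives T = [1 + V₀² sinh²(κw) / (4E(V₀ − E))]⁻¹ = 1/97.50 = 0.0103.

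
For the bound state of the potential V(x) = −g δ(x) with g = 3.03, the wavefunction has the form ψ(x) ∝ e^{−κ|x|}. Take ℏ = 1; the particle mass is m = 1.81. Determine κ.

κ = 5.48

Integrating the TISE across x = 0 gives the cusp condition ψ'(0⁺) − ψ'(0⁻) = −(2mg/ℏ²)ψ(0).
With ψ ∝ e^{−κ|x|} this yields −2κ = −2mg/ℏ², so κ = mg/ℏ² = 5.484.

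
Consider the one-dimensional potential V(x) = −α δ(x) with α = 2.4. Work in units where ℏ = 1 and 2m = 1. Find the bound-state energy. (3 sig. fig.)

E = -1.44

For x ≠ 0 the bound state is ψ ∝ e^{−κ|x|}; integrating the TISE across the delta gives the cusp condition 2κ = 2mα/ℏ², so κ = 1.200.
Then E = −ℏ²κ²/(2m) = −mα²/(2ℏ²) = -1.440.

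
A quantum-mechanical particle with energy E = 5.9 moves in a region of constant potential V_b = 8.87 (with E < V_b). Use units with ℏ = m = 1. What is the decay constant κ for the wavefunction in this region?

κ = 2.44

Since E < V_b the TISE in this region is ψ'' = κ²ψ with κ = √(2m(V_b − E))/ℏ.
κ = √(2 × 1 × 2.97) = 2.437.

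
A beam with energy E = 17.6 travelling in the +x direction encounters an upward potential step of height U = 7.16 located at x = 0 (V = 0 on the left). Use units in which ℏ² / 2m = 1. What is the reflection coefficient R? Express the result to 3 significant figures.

The wavenumbers are k₁ = √(2mE)/ℏ = 4.195 on the left and k₂ = √(2m(E − U))/ℏ = 3.231 on the right.
Matching ψ and ψ′ at x = 0 gives r = (k₁ − k₂)/(k₁ + k₂), so R = r² = 0.01685 and T = 1 − R = 0.9831.

R = 0.0169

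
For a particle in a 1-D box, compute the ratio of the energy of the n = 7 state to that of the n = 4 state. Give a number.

E_n = n²π²ℏ²/(2mL²) so the ratio is n₂²/n₁² = 49/16 = 3.0625.

3.0625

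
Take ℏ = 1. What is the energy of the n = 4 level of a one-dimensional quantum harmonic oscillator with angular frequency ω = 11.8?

The oscillator eigenvalues are E_n = ℏω(n + ½), so E_4 = 11.8 × 4.5 = 53.10.

E = 53.1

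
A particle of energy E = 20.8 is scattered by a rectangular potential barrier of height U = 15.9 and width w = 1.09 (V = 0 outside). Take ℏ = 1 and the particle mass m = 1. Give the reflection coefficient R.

R = 0.0424

E > U: inside the barrier k₂ = √(2m(E − U))/ℏ = 3.130, k₂w = 3.412.
Matching at both interfaces gives T⁻¹ = 1 + U² sin²(k₂w) / [4E(E − U)] = 1.044, hence T = 0.958.
R = 1 − T = 0.0424.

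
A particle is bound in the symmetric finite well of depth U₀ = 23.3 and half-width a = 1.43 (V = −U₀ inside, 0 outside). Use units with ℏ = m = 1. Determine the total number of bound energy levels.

N = 7

The dimensionless depth is z₀ = a√(2mU₀)/ℏ = 1.43 × √(46.60) = 9.762.
The even/odd transcendental equations gain one root per π/2 in z₀, giving N = 1 + ⌊2z₀/π⌋ = 1 + ⌊6.215⌋ = 7.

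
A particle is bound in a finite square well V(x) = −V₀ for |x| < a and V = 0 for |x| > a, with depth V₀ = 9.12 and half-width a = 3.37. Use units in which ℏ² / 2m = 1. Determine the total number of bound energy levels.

N = 7

Define the well-strength parameter z₀ = (a/ℏ)√(2mV₀) = 3.37 × √(2·0.5·9.12) = 10.18.
A new bound state (alternating even/odd) appears each time z₀ passes a multiple of π/2, so N = ⌊2z₀/π⌋ + 1 = ⌊6.479⌋ + 1 = 7.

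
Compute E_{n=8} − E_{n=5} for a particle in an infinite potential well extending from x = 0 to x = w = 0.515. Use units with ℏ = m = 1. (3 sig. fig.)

ΔE = 726

E_n = n²π²ℏ²/(2mw²), so ΔE = (8² − 5²) π²ℏ²/(2mw²).
ΔE = 39 × π² / (2 × 1 × 0.515²) = 725.6.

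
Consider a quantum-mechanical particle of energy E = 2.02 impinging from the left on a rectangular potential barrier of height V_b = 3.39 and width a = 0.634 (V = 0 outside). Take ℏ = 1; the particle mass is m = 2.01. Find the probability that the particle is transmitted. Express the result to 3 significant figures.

Since E < V_b the interior solution is evanescent with decay constant κ = √(2m(V_b − E))/ℏ = 2.347.
κa = 1.488, sinh(κa) = 2.101.
Matching ψ, ψ′ at both faces gives T = [1 + V_b² sinh²(κa) / (4E(V_b − E))]⁻¹ = 1/5.582 = 0.179.

T = 0.179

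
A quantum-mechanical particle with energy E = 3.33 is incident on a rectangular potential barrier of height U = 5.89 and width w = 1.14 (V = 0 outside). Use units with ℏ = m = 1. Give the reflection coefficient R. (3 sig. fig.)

R = 0.978

Since E < U the interior solution is evanescent with decay constant κ = √(2m(U − E))/ℏ = 2.263.
κw = 2.580, sinh(κw) = 6.558.
Matching ψ, ψ′ at both faces gives T = [1 + U² sinh²(κw) / (4E(U − E))]⁻¹ = 1/44.75 = 0.0223.
R = 1 − T = 0.978.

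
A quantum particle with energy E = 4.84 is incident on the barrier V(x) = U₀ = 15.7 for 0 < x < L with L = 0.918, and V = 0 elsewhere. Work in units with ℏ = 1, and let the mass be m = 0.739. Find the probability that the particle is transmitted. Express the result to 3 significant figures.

Since E < U₀ the interior solution is evanescent with decay constant κ = √(2m(U₀ − E))/ℏ = 4.006.
κL = 3.678, sinh(κL) = 19.77.
Matching ψ, ψ′ at both faces gives T = [1 + U₀² sinh²(κL) / (4E(U₀ − E))]⁻¹ = 1/459.1 = 0.00218.

T = 0.00218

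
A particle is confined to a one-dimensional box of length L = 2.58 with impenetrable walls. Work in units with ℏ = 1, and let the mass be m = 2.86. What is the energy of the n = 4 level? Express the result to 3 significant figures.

The infinite-well eigenfunctions ψ_n = √(2/L) sin(nπx/L) vanish at both walls, giving E_n = n²π²ℏ²/(2mL²).
E_4 = 4² × π² / (2 × 2.86 × 2.58²) = 4.147.

E = 4.15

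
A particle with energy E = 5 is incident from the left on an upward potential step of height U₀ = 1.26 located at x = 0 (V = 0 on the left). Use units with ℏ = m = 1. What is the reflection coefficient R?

R = 0.00525

The wavenumbers are k₁ = √(2mE)/ℏ = 3.162 on the left and k₂ = √(2m(E − U₀))/ℏ = 2.735 on the right.
Continuity of ψ and ψ′ at the step yields the reflection amplitude r = (k₁ − k₂)/(k₁ + k₂) = 0.07246; thus R = |r|² = 0.005251, T = 0.9947.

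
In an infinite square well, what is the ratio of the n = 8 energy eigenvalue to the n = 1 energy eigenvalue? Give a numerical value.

64

Since E_n ∝ n², the ratio is (8/1)² = 64.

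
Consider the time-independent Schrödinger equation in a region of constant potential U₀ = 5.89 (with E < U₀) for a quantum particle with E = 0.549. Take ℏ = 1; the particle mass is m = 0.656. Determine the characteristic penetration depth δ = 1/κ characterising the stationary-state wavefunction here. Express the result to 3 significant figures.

Since E < U₀ the TISE in this region is ψ'' = κ²ψ with κ = √(2m(U₀ − E))/ℏ.
κ = √(2 × 0.656 × 5.341) = 2.647. The penetration depth is δ = 1/κ = 0.378.

δ = 0.378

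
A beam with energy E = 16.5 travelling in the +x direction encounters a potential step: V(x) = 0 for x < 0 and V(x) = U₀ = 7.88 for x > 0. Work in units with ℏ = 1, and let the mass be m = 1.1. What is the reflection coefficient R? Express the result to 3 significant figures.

R = 0.0259

On each side the TISE gives plane waves with k = √(2m(E − V))/ℏ: k₁ = √(2·1.1·16.5) = 6.025, k₂ = √(2·1.1·8.62) = 4.355.
Continuity of ψ and ψ′ at the step yields the reflection amplitude r = (k₁ − k₂)/(k₁ + k₂) = 0.1609; thus R = |r|² = 0.02589, T = 0.9741.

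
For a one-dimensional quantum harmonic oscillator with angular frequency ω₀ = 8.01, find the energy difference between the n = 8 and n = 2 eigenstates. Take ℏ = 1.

E_n = ℏω₀(n + ½), so ΔE = (8 − 2) ℏω₀ = 6 × 8.01 = 48.06.

ΔE = 48.1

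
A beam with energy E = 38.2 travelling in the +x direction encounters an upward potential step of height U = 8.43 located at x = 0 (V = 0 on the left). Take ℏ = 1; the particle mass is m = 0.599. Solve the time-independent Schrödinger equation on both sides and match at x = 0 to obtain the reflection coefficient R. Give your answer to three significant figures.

R = 0.00388

On each side the TISE gives plane waves with k = √(2m(E − V))/ℏ: k₁ = √(2·0.599·38.2) = 6.765, k₂ = √(2·0.599·29.77) = 5.972.
Continuity of ψ and ψ′ at the step yields the reflection amplitude r = (k₁ − k₂)/(k₁ + k₂) = 0.06225; thus R = |r|² = 0.003875, T = 0.9961.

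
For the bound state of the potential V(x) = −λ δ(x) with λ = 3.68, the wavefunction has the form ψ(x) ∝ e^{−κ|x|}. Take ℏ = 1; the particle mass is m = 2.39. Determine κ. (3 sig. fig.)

κ = 8.80

Integrate −(ℏ²/2m)ψ'' − λδ(x)ψ = Eψ from −ε to +ε: the ψ'' term gives ψ'(0⁺) − ψ'(0⁻) and the δ term gives −(2mλ/ℏ²)ψ(0).
With ψ ∝ e^{−κ|x|} this yields −2κ = −2mλ/ℏ², so κ = mλ/ℏ² = 8.795.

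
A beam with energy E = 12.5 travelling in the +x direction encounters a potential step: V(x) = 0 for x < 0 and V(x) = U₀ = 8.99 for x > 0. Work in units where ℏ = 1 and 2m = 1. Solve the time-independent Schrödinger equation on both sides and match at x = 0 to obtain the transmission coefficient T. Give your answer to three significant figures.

T = 0.906

The wavenumbers are k₁ = √(2mE)/ℏ = 3.536 on the left and k₂ = √(2m(E − U₀))/ℏ = 1.873 on the right.
Continuity of ψ and ψ′ at the step yields the reflection amplitude r = (k₁ − k₂)/(k₁ + k₂) = 0.3073; thus R = |r|² = 0.09441, T = 0.9056.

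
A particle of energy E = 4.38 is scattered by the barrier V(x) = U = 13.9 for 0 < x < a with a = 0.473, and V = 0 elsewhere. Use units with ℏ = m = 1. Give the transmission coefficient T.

E < U: inside the barrier ψ ∝ e^{±κx} with κ = √(2m(U − E))/ℏ = 4.363.
κa = 2.064, sinh(κa) = 3.875.
Matching ψ, ψ′ at both faces gives T = [1 + U² sinh²(κa) / (4E(U − E))]⁻¹ = 1/18.39 = 0.0544.

T = 0.0544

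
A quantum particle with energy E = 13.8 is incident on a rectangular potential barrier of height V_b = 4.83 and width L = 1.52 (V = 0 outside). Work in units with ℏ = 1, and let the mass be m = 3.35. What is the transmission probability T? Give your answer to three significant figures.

T = 0.977

Above the barrier the interior wavenumber is k₂ = √(2m(E − V_b))/ℏ = 7.752, giving phase k₂L = 11.78.
Matching at both interfaces gives T⁻¹ = 1 + V_b² sin²(k₂L) / [4E(E − V_b)] = 1.023, hence T = 0.977.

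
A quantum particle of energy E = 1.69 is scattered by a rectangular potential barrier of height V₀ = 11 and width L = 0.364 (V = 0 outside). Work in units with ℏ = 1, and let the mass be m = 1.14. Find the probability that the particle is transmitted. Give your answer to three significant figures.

E < V₀: inside the barrier ψ ∝ e^{±κx} with κ = √(2m(V₀ − E))/ℏ = 4.607.
κL = 1.677, sinh(κL) = 2.581.
The exact tunnelling result is T⁻¹ = 1 + V₀² sinh²(κL) / [4E(V₀ − E)] = 13.81, so T = 0.0724.

T = 0.0724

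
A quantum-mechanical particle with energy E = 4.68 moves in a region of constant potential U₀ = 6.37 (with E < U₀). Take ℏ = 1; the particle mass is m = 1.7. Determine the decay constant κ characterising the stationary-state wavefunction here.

κ = 2.40

Since E < U₀ the TISE in this region is ψ'' = κ²ψ with κ = √(2m(U₀ − E))/ℏ.
κ = √(2 × 1.7 × 1.69) = 2.397.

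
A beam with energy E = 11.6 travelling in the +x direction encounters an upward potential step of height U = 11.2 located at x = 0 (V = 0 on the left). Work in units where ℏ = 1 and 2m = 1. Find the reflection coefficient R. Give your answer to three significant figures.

R = 0.472

On each side the TISE gives plane waves with k = √(2m(E − V))/ℏ: k₁ = √(2·½·11.6) = 3.406, k₂ = √(2·½·0.4) = 0.6325.
Continuity of ψ and ψ′ at the step yields the reflection amplitude r = (k₁ − k₂)/(k₁ + k₂) = 0.6868; thus R = |r|² = 0.4717, T = 0.5283.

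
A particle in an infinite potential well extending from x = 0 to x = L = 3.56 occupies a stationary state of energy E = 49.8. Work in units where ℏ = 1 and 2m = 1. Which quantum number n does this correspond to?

For an infinite well E_n = n²π²ℏ²/(2mL²), so n = (L/πℏ)√(2mE).
n = (3.56/π) × √(2 × 0.5 × 49.8) = 7.997 → n = 8.

n = 8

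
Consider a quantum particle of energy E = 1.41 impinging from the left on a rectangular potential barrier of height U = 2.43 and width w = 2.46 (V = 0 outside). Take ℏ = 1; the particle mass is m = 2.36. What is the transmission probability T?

E < U: inside the barrier ψ ∝ e^{±κx} with κ = √(2m(U − E))/ℏ = 2.194.
κw = 5.398, sinh(κw) = 110.4.
The exact tunnelling result is T⁻¹ = 1 + U² sinh²(κw) / [4E(U − E)] = 12520, so T = 0.0000799.

T = 0.0000799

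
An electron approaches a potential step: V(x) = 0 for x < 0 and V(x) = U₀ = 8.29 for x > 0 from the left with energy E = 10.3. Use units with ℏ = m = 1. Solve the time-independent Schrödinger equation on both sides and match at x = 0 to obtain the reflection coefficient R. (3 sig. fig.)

On each side the TISE gives plane waves with k = √(2m(E − V))/ℏ: k₁ = √(2·1·10.3) = 4.539, k₂ = √(2·1·2.01) = 2.005.
Matching ψ and ψ′ at x = 0 gives r = (k₁ − k₂)/(k₁ + k₂), so R = r² = 0.1499 and T = 1 − R = 0.8501.

R = 0.150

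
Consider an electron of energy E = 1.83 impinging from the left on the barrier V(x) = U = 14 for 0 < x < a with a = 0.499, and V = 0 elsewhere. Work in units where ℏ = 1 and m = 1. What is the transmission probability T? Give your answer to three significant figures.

T = 0.0132

E < U: inside the barrier ψ ∝ e^{±κx} with κ = √(2m(U − E))/ℏ = 4.934.
κa = 2.462, sinh(κa) = 5.821.
Matching ψ, ψ′ at both faces gives T = [1 + U² sinh²(κa) / (4E(U − E))]⁻¹ = 1/75.54 = 0.0132.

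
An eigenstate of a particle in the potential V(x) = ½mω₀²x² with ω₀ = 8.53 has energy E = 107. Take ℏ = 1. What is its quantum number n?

Invert E_n = (n + ½)ℏω₀: n = E/ℏω₀ − ½ = 12.044, so n = 12.

n = 12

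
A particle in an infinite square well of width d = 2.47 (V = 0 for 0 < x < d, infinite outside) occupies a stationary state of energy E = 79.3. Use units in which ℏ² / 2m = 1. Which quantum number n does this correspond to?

n = 7

For an infinite well E_n = n²π²ℏ²/(2md²), so n = (d/πℏ)√(2mE).
n = (2.47/π) × √(2 × 0.5 × 79.3) = 7.001 → n = 7.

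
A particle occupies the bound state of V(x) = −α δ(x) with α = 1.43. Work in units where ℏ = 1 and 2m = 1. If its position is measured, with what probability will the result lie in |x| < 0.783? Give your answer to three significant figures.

The normalised bound state is ψ = √κ e^{−κ|x|} with κ = mα/ℏ² = 0.7150.
P(|x| < d) = ∫_{−d}^{d} κ e^{−2κ|x|} dx = 1 − e^{−2κd} = 1 − e^{−1.120} = 0.6736.

P = 0.674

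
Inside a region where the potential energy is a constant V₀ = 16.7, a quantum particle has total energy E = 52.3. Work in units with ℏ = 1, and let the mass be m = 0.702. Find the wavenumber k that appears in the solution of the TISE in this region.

k = 7.07

With E > V₀ the solution is oscillatory, ψ ∝ e^{±ikx} with k = √(2m(E − V₀))/ℏ.
k = √(2 × 0.702 × 35.6) = 7.070.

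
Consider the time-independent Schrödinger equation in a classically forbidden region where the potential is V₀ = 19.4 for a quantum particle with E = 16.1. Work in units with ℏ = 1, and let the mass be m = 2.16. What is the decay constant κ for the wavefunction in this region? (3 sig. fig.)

Since E < V₀ the TISE in this region is ψ'' = κ²ψ with κ = √(2m(V₀ − E))/ℏ.
κ = √(2 × 2.16 × 3.3) = 3.776.

κ = 3.78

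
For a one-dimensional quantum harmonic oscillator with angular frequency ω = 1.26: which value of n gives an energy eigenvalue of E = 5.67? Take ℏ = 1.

n = 4

Invert E_n = (n + ½)ℏω: n = E/ℏω − ½ = 4.000, so n = 4.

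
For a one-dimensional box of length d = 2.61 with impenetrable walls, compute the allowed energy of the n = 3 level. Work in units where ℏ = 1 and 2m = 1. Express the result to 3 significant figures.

The infinite-well eigenfunctions ψ_n = √(2/d) sin(nπx/d) vanish at both walls, giving E_n = n²π²ℏ²/(2md²).
E_3 = 3² × π² / (2 × 0.5 × 2.61²) = 13.04.

E = 13.0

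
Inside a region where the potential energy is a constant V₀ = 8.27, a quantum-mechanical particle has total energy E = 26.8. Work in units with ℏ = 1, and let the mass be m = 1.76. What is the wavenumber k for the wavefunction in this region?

With E > V₀ the solution is oscillatory, ψ ∝ e^{±ikx} with k = √(2m(E − V₀))/ℏ.
k = √(2 × 1.76 × 18.53) = 8.076.

k = 8.08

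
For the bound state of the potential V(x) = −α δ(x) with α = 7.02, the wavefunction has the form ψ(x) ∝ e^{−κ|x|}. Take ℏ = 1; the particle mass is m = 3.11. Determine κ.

Integrating the TISE across x = 0 gives the cusp condition ψ'(0⁺) − ψ'(0⁻) = −(2mα/ℏ²)ψ(0).
With ψ ∝ e^{−κ|x|} this yields −2κ = −2mα/ℏ², so κ = mα/ℏ² = 21.83.

κ = 21.8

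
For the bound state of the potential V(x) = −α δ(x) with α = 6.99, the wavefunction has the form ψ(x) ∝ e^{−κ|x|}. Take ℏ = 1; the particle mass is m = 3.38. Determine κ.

κ = 23.6

Integrate −(ℏ²/2m)ψ'' − αδ(x)ψ = Eψ from −ε to +ε: the ψ'' term gives ψ'(0⁺) − ψ'(0⁻) and the δ term gives −(2mα/ℏ²)ψ(0).
With ψ ∝ e^{−κ|x|} this yields −2κ = −2mα/ℏ², so κ = mα/ℏ² = 23.63.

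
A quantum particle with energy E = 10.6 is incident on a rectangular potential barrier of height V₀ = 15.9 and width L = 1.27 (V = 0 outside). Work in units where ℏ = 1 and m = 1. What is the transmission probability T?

Since E < V₀ the interior solution is evanescent with decay constant κ = √(2m(V₀ − E))/ℏ = 3.256.
κL = 4.135, sinh(κL) = 31.23.
The exact tunnelling result is T⁻¹ = 1 + V₀² sinh²(κL) / [4E(V₀ − E)] = 1098, so T = 0.000910.

T = 0.000910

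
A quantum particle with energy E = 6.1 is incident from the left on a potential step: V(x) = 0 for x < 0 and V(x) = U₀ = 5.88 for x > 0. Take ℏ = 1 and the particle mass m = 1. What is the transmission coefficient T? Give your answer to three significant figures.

On each side the TISE gives plane waves with k = √(2m(E − V))/ℏ: k₁ = √(2·1·6.1) = 3.493, k₂ = √(2·1·0.22) = 0.6633.
Continuity of ψ and ψ′ at the step yields the reflection amplitude r = (k₁ − k₂)/(k₁ + k₂) = 0.6808; thus R = |r|² = 0.4635, T = 0.5365.

T = 0.537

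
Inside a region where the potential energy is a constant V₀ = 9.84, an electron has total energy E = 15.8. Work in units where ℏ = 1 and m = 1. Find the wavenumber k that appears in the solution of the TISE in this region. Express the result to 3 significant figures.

k = 3.45

With E > V₀ the solution is oscillatory, ψ ∝ e^{±ikx} with k = √(2m(E − V₀))/ℏ.
k = √(2 × 1 × 5.96) = 3.453.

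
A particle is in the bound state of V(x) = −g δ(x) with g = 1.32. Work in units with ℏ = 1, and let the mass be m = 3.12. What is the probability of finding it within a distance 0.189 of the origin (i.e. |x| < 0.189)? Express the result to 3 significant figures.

P = 0.789

The normalised bound state is ψ = √κ e^{−κ|x|} with κ = mg/ℏ² = 4.118.
P(|x| < d) = ∫_{−d}^{d} κ e^{−2κ|x|} dx = 1 − e^{−2κd} = 1 − e^{−1.557} = 0.7892.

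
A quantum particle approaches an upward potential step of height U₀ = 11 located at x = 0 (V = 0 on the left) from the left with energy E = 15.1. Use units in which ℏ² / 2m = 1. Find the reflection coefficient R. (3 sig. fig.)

On each side the TISE gives plane waves with k = √(2m(E − V))/ℏ: k₁ = √(2·½·15.1) = 3.886, k₂ = √(2·½·4.1) = 2.025.
Continuity of ψ and ψ′ at the step yields the reflection amplitude r = (k₁ − k₂)/(k₁ + k₂) = 0.3149; thus R = |r|² = 0.09913, T = 0.9009.

R = 0.0991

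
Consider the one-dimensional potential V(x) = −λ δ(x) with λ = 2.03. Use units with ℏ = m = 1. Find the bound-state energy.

E = -2.06

The bound state is ψ(x) = √κ e^{−κ|x|}. The derivative jump ψ'(0⁺) − ψ'(0⁻) = −(2mλ/ℏ²)ψ(0) fixes κ = mλ/ℏ² = 2.030.
Then E = −ℏ²κ²/(2m) = −mλ²/(2ℏ²) = -2.060.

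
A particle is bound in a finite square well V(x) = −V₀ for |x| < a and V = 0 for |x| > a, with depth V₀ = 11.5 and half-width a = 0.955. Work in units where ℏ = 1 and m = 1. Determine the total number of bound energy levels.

N = 3

Define the well-strength parameter z₀ = (a/ℏ)√(2mV₀) = 0.955 × √(2·1·11.5) = 4.580.
A new bound state (alternating even/odd) appears each time z₀ passes a multiple of π/2, so N = ⌊2z₀/π⌋ + 1 = ⌊2.916⌋ + 1 = 3.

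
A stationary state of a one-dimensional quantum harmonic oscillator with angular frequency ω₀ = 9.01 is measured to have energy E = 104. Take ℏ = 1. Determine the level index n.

E_n = ℏω₀(n + ½) ⇒ n = E/(ℏω₀) − ½ = 104/9.01 − 0.5 = 11.043 → n = 11.

n = 11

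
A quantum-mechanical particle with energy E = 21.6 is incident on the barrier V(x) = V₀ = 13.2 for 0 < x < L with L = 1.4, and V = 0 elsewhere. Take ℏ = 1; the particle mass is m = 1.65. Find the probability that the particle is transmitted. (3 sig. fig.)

E > V₀: inside the barrier k₂ = √(2m(E − V₀))/ℏ = 5.265, k₂L = 7.371.
Matching at both interfaces gives T⁻¹ = 1 + V₀² sin²(k₂L) / [4E(E − V₀)] = 1.188, hence T = 0.842.

T = 0.842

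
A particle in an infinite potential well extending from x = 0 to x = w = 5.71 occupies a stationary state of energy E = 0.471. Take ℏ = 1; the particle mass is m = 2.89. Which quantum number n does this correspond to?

From E_n = n²π²ℏ²/(2mw²) invert to n = √(2mw²E)/(πℏ).
n = (5.71/π) × √(2 × 2.89 × 0.471) = 2.999 → n = 3.

n = 3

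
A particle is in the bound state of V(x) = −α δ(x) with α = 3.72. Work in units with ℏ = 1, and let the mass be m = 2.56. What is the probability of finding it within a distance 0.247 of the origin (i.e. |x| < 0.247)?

The normalised bound state is ψ = √κ e^{−κ|x|} with κ = mα/ℏ² = 9.523.
P(|x| < d) = ∫_{−d}^{d} κ e^{−2κ|x|} dx = 1 − e^{−2κd} = 1 − e^{−4.704} = 0.9909.

P = 0.991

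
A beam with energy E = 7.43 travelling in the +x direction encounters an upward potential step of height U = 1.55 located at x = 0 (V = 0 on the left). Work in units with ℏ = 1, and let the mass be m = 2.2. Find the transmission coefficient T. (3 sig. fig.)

T = 0.997

On each side the TISE gives plane waves with k = √(2m(E − V))/ℏ: k₁ = √(2·2.2·7.43) = 5.718, k₂ = √(2·2.2·5.88) = 5.086.
Continuity of ψ and ψ′ at the step yields the reflection amplitude r = (k₁ − k₂)/(k₁ + k₂) = 0.05843; thus R = |r|² = 0.003414, T = 0.9966.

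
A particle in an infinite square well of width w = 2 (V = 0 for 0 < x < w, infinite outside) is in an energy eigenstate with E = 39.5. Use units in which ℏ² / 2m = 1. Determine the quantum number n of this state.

For an infinite well E_n = n²π²ℏ²/(2mw²), so n = (w/πℏ)√(2mE).
n = (2/π) × √(2 × 0.5 × 39.5) = 4.001 → n = 4.

n = 4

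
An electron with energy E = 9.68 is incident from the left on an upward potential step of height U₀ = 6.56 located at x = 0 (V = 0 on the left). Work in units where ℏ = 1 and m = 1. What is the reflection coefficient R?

On each side the TISE gives plane waves with k = √(2m(E − V))/ℏ: k₁ = √(2·1·9.68) = 4.400, k₂ = √(2·1·3.12) = 2.498.
Matching ψ and ψ′ at x = 0 gives r = (k₁ − k₂)/(k₁ + k₂), so R = r² = 0.07603 and T = 1 − R = 0.9240.

R = 0.0760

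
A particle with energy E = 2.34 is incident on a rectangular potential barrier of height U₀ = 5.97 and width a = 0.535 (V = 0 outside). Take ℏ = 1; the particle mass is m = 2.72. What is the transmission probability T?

T = 0.0323

E < U₀: inside the barrier ψ ∝ e^{±κx} with κ = √(2m(U₀ − E))/ℏ = 4.444.
κa = 2.377, sinh(κa) = 5.342.
Matching ψ, ψ′ at both faces gives T = [1 + U₀² sinh²(κa) / (4E(U₀ − E))]⁻¹ = 1/30.94 = 0.0323.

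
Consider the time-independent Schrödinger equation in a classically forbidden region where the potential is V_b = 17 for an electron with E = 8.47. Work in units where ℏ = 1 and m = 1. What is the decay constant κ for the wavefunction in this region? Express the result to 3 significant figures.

Since E < V_b the TISE in this region is ψ'' = κ²ψ with κ = √(2m(V_b − E))/ℏ.
κ = √(2 × 1 × 8.53) = 4.130.

κ = 4.13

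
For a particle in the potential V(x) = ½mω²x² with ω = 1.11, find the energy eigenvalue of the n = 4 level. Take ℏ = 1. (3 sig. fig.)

E = 5.00

Using E_n = (n + ½)ℏω: E_4 = 4.5 × 1.11 = 4.995.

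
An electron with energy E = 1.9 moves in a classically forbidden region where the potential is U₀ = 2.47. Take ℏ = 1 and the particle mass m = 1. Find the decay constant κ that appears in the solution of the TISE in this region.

Since E < U₀ the TISE in this region is ψ'' = κ²ψ with κ = √(2m(U₀ − E))/ℏ.
κ = √(2 × 1 × 0.57) = 1.068.

κ = 1.07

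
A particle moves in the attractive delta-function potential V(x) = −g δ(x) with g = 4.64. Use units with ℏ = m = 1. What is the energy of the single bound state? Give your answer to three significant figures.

For x ≠ 0 the bound state is ψ ∝ e^{−κ|x|}; integrating the TISE across the delta gives the cusp condition 2κ = 2mg/ℏ², so κ = 4.640.
Then E = −ℏ²κ²/(2m) = −mg²/(2ℏ²) = -10.76.

E = -10.8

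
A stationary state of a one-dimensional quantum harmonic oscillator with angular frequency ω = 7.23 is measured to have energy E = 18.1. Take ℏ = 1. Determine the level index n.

E_n = ℏω(n + ½) ⇒ n = E/(ℏω) − ½ = 18.1/7.23 − 0.5 = 2.003 → n = 2.

n = 2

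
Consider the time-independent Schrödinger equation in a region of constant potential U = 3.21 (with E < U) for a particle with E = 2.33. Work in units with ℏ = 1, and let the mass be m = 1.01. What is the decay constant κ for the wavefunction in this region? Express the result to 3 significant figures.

κ = 1.33

Since E < U the TISE in this region is ψ'' = κ²ψ with κ = √(2m(U − E))/ℏ.
κ = √(2 × 1.01 × 0.88) = 1.333.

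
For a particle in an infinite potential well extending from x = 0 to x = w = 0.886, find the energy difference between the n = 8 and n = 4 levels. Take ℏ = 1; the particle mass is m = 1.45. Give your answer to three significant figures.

ΔE = 208

E_n = n²π²ℏ²/(2mw²), so ΔE = (8² − 4²) π²ℏ²/(2mw²).
ΔE = 48 × π² / (2 × 1.45 × 0.886²) = 208.1.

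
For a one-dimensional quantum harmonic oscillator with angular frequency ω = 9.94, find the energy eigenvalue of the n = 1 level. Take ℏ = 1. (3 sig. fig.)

The oscillator eigenvalues are E_n = ℏω(n + ½), so E_1 = 9.94 × 1.5 = 14.91.

E = 14.9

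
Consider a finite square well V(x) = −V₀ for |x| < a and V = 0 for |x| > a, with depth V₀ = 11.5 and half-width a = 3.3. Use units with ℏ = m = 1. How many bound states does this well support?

Define the well-strength parameter z₀ = (a/ℏ)√(2mV₀) = 3.3 × √(2·1·11.5) = 15.83.
A new bound state (alternating even/odd) appears each time z₀ passes a multiple of π/2, so N = ⌊2z₀/π⌋ + 1 = ⌊10.08⌋ + 1 = 11.

N = 11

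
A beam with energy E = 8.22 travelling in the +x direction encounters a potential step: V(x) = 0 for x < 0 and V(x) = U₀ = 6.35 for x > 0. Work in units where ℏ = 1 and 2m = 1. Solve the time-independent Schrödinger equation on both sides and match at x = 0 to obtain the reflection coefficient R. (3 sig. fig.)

R = 0.125

On each side the TISE gives plane waves with k = √(2m(E − V))/ℏ: k₁ = √(2·½·8.22) = 2.867, k₂ = √(2·½·1.87) = 1.367.
Matching ψ and ψ′ at x = 0 gives r = (k₁ − k₂)/(k₁ + k₂), so R = r² = 0.1254 and T = 1 − R = 0.8746.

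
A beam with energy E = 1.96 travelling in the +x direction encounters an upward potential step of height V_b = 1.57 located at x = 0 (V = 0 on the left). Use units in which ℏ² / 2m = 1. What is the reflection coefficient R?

The wavenumbers are k₁ = √(2mE)/ℏ = 1.400 on the left and k₂ = √(2m(E − V_b))/ℏ = 0.6245 on the right.
Matching ψ and ψ′ at x = 0 gives r = (k₁ − k₂)/(k₁ + k₂), so R = r² = 0.1467 and T = 1 − R = 0.8533.

R = 0.147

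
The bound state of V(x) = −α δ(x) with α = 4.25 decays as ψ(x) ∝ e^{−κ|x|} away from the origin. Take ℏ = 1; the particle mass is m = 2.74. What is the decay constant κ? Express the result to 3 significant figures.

κ = 11.6

Integrating the TISE across x = 0 gives the cusp condition ψ'(0⁺) − ψ'(0⁻) = −(2mα/ℏ²)ψ(0).
With ψ ∝ e^{−κ|x|} this yields −2κ = −2mα/ℏ², so κ = mα/ℏ² = 11.65.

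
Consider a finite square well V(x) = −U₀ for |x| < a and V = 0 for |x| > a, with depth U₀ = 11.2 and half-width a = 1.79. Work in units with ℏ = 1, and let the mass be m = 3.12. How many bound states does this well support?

N = 10

The dimensionless depth is z₀ = a√(2mU₀)/ℏ = 1.79 × √(69.89) = 14.96.
A new bound state (alternating even/odd) appears each time z₀ passes a multiple of π/2, so N = ⌊2z₀/π⌋ + 1 = ⌊9.527⌋ + 1 = 10.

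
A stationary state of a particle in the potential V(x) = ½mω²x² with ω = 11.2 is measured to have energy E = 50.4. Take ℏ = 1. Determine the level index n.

n = 4

E_n = ℏω(n + ½) ⇒ n = E/(ℏω) − ½ = 50.4/11.2 − 0.5 = 4.000 → n = 4.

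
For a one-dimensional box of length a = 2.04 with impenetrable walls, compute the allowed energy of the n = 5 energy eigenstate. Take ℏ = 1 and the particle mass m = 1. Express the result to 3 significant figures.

E = 29.6

Requiring ψ(0) = ψ(a) = 0 quantises k = nπ/a, hence E_n = ℏ²k²/2m = n²π²ℏ²/(2ma²).
E_5 = 5² × π² / (2 × 1 × 2.04²) = 29.64.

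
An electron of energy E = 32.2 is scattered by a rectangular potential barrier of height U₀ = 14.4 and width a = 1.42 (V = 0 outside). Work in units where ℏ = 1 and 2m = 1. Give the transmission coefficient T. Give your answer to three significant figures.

T = 0.993

E > U₀: inside the barrier k₂ = √(2m(E − U₀))/ℏ = 4.219, k₂a = 5.991.
T = [1 + U₀² sin²(k₂a) / (4E(E − U₀))]⁻¹ = 1/1.008 = 0.993.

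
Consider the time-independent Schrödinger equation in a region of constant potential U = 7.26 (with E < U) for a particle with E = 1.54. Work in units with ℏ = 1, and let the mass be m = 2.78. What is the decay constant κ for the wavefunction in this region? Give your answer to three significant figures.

Since E < U the TISE in this region is ψ'' = κ²ψ with κ = √(2m(U − E))/ℏ.
κ = √(2 × 2.78 × 5.72) = 5.639.

κ = 5.64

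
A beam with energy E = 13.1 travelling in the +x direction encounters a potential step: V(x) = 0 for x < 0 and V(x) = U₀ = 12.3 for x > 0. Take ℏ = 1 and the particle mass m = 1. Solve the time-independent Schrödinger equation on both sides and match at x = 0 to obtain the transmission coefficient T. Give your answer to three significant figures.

T = 0.636

On each side the TISE gives plane waves with k = √(2m(E − V))/ℏ: k₁ = √(2·1·13.1) = 5.119, k₂ = √(2·1·0.8) = 1.265.
Matching ψ and ψ′ at x = 0 gives r = (k₁ − k₂)/(k₁ + k₂), so R = r² = 0.3644 and T = 1 − R = 0.6356.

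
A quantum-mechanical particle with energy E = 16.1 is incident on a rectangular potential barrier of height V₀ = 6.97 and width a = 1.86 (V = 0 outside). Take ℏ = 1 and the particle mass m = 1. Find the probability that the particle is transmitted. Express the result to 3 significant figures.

T = 0.924

E > V₀: inside the barrier k₂ = √(2m(E − V₀))/ℏ = 4.273, k₂a = 7.948.
T = [1 + V₀² sin²(k₂a) / (4E(E − V₀))]⁻¹ = 1/1.082 = 0.924.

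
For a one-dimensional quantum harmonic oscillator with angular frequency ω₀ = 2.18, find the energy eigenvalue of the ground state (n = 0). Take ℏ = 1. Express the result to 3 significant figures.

E = 1.09

Using E_n = (n + ½)ℏω₀: E_0 = 0.5 × 2.18 = 1.090.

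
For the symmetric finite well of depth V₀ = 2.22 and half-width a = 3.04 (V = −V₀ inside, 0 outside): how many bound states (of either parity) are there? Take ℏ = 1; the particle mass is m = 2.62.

The dimensionless depth is z₀ = a√(2mV₀)/ℏ = 3.04 × √(11.63) = 10.37.
The even/odd transcendental equations gain one root per π/2 in z₀, giving N = 1 + ⌊2z₀/π⌋ = 1 + ⌊6.601⌋ = 7.

N = 7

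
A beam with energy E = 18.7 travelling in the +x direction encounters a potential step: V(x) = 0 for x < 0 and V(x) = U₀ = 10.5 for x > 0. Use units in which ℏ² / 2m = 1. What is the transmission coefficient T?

On each side the TISE gives plane waves with k = √(2m(E − V))/ℏ: k₁ = √(2·½·18.7) = 4.324, k₂ = √(2·½·8.2) = 2.864.
Matching ψ and ψ′ at x = 0 gives r = (k₁ − k₂)/(k₁ + k₂), so R = r² = 0.04130 and T = 1 − R = 0.9587.

T = 0.959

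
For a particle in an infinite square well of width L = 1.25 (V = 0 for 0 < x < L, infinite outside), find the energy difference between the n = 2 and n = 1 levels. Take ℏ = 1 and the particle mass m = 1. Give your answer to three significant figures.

E_n = n²π²ℏ²/(2mL²), so ΔE = (2² − 1²) π²ℏ²/(2mL²).
ΔE = 3 × π² / (2 × 1 × 1.25²) = 9.475.

ΔE = 9.47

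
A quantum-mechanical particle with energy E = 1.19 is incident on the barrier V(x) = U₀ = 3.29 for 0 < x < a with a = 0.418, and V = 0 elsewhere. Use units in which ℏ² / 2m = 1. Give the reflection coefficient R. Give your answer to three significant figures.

R = 0.310

Since E < U₀ the interior solution is evanescent with decay constant κ = √(2m(U₀ − E))/ℏ = 1.449.
κa = 0.6057, sinh(κa) = 0.6435.
Matching ψ, ψ′ at both faces gives T = [1 + U₀² sinh²(κa) / (4E(U₀ − E))]⁻¹ = 1/1.448 = 0.690.
R = 1 − T = 0.310.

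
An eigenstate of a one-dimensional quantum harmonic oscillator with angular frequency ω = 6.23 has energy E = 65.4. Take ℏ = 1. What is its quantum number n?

n = 10

Invert E_n = (n + ½)ℏω: n = E/ℏω − ½ = 9.998, so n = 10.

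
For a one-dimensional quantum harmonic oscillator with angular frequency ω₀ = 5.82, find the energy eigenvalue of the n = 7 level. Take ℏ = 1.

The oscillator eigenvalues are E_n = ℏω₀(n + ½), so E_7 = 5.82 × 7.5 = 43.65.

E = 43.7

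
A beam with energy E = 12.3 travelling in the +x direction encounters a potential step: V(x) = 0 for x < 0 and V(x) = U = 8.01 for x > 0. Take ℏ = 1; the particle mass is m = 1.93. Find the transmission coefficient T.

T = 0.934

On each side the TISE gives plane waves with k = √(2m(E − V))/ℏ: k₁ = √(2·1.93·12.3) = 6.890, k₂ = √(2·1.93·4.29) = 4.069.
Matching ψ and ψ′ at x = 0 gives r = (k₁ − k₂)/(k₁ + k₂), so R = r² = 0.06626 and T = 1 − R = 0.9337.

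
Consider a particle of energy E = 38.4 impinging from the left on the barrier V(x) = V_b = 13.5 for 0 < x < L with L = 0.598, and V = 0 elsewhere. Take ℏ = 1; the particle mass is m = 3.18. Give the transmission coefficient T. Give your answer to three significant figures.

Above the barrier the interior wavenumber is k₂ = √(2m(E − V_b))/ℏ = 12.58, giving phase k₂L = 7.525.
Matching at both interfaces gives T⁻¹ = 1 + V_b² sin²(k₂L) / [4E(E − V_b)] = 1.043, hence T = 0.959.

T = 0.959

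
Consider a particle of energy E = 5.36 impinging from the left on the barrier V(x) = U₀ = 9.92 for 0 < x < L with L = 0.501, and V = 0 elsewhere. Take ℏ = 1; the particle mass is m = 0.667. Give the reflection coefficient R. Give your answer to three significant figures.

E < U₀: inside the barrier ψ ∝ e^{±κx} with κ = √(2m(U₀ − E))/ℏ = 2.466.
κL = 1.236, sinh(κL) = 1.575.
The exact tunnelling result is T⁻¹ = 1 + U₀² sinh²(κL) / [4E(U₀ − E)] = 3.497, so T = 0.286.
R = 1 − T = 0.714.

R = 0.714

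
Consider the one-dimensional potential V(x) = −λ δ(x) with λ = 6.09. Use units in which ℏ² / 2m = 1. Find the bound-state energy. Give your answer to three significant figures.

E = -9.27

For x ≠ 0 the bound state is ψ ∝ e^{−κ|x|}; integrating the TISE across the delta gives the cusp condition 2κ = 2mλ/ℏ², so κ = 3.045.
Then E = −ℏ²κ²/(2m) = −mλ²/(2ℏ²) = -9.272.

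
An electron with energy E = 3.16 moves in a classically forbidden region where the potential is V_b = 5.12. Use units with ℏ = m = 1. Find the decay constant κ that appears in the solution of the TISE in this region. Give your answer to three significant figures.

κ = 1.98

Since E < V_b the TISE in this region is ψ'' = κ²ψ with κ = √(2m(V_b − E))/ℏ.
κ = √(2 × 1 × 1.96) = 1.980.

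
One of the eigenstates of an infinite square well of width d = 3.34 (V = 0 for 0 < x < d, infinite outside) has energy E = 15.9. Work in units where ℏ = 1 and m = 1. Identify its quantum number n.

n = 6

From E_n = n²π²ℏ²/(2md²) invert to n = √(2md²E)/(πℏ).
n = (3.34/π) × √(2 × 1 × 15.9) = 5.995 → n = 6.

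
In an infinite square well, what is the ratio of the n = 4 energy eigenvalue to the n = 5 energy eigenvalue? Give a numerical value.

0.64

E_n = n²π²ℏ²/(2mL²) so the ratio is n₂²/n₁² = 16/25 = 0.64.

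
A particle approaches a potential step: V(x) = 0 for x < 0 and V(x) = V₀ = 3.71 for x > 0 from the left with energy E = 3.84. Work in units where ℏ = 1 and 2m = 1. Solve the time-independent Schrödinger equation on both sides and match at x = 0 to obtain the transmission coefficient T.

T = 0.525

On each side the TISE gives plane waves with k = √(2m(E − V))/ℏ: k₁ = √(2·½·3.84) = 1.960, k₂ = √(2·½·0.13) = 0.3606.
Matching ψ and ψ′ at x = 0 gives r = (k₁ − k₂)/(k₁ + k₂), so R = r² = 0.4750 and T = 1 − R = 0.5250.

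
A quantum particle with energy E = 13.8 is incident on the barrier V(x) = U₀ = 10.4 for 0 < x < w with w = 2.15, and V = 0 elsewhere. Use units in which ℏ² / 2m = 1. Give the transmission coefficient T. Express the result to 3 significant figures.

E > U₀: inside the barrier k₂ = √(2m(E − U₀))/ℏ = 1.844, k₂w = 3.964.
Matching at both interfaces gives T⁻¹ = 1 + U₀² sin²(k₂w) / [4E(E − U₀)] = 1.310, hence T = 0.764.

T = 0.764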